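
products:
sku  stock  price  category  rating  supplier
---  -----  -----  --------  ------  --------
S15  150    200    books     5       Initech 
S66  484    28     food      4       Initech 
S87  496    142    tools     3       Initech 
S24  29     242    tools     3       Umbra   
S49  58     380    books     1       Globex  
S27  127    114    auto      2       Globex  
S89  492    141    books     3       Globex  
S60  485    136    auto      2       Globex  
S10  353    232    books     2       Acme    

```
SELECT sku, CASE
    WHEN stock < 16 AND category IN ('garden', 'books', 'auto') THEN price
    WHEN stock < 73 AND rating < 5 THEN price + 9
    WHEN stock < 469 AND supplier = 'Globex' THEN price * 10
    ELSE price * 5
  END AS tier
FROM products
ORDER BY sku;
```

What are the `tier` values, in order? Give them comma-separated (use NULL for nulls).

1160, 1000, 251, 1140, 389, 680, 140, 710, 705

sku=S10: ELSE → 1160
sku=S15: ELSE → 1000
sku=S24: stock < 73 AND rating < 5 → 251
sku=S27: stock < 469 AND supplier = 'Globex' → 1140
sku=S49: stock < 73 AND rating < 5 → 389
sku=S60: ELSE → 680
sku=S66: ELSE → 140
sku=S87: ELSE → 710
sku=S89: ELSE → 705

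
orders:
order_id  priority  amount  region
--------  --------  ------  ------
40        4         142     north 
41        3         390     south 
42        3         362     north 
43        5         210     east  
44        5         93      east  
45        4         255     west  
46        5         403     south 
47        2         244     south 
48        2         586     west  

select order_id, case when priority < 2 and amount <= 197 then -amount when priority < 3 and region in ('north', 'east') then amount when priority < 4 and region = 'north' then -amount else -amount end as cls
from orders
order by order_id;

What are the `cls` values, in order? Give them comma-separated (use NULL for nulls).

order_id=40: ELSE → -142
order_id=41: ELSE → -390
order_id=42: priority < 4 and region = 'north' → -362
order_id=43: ELSE → -210
order_id=44: ELSE → -93
order_id=45: ELSE → -255
order_id=46: ELSE → -403
order_id=47: ELSE → -244
order_id=48: ELSE → -586

-142, -390, -362, -210, -93, -255, -403, -244, -586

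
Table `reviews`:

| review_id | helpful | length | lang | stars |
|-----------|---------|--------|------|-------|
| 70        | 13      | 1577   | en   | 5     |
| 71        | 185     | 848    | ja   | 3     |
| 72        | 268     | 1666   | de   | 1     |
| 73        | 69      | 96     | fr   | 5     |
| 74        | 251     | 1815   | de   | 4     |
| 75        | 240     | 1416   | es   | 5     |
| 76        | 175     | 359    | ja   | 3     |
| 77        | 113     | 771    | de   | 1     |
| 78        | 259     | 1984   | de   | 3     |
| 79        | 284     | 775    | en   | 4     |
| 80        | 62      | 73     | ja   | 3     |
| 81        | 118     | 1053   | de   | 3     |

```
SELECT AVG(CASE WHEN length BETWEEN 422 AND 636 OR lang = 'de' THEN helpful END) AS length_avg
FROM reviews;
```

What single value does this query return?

201.8

review_id=70: ✗
review_id=71: ✗
review_id=72: ✓ → 268
review_id=73: ✗
review_id=74: ✓ → 251
review_id=75: ✗
review_id=76: ✗
review_id=77: ✓ → 113
review_id=78: ✓ → 259
review_id=79: ✗
review_id=80: ✗
review_id=81: ✓ → 118
length_avg = (268 + 251 + 113 + 259 + 118) / 5 = 201.8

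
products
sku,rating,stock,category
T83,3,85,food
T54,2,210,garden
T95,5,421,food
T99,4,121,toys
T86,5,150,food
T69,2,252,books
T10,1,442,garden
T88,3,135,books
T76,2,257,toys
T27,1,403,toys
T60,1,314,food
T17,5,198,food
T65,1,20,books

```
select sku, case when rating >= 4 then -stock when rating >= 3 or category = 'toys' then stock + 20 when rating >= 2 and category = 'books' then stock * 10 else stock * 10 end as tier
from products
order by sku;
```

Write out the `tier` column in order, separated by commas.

sku=T10: ELSE → 4420
sku=T17: rating >= 4 → -198
sku=T27: rating >= 3 or category = 'toys' → 423
sku=T54: ELSE → 2100
sku=T60: ELSE → 3140
sku=T65: ELSE → 200
sku=T69: rating >= 2 and category = 'books' → 2520
sku=T76: rating >= 3 or category = 'toys' → 277
sku=T83: rating >= 3 or category = 'toys' → 105
sku=T86: rating >= 4 → -150
sku=T88: rating >= 3 or category = 'toys' → 155
sku=T95: rating >= 4 → -421
sku=T99: rating >= 4 → -121

4420, -198, 423, 2100, 3140, 200, 2520, 277, 105, -150, 155, -421, -121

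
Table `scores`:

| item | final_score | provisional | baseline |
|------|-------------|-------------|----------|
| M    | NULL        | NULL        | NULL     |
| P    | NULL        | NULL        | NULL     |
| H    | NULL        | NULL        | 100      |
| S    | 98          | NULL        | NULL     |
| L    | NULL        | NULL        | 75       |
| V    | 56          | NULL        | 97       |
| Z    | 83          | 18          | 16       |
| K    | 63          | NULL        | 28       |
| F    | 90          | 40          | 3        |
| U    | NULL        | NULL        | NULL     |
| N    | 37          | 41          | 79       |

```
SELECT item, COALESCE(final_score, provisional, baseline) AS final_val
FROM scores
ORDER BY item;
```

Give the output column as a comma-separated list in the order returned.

90, 100, 63, 75, NULL, 37, NULL, 98, NULL, 56, 83

item=F: final_score=90 → 90
item=H: final_score=NULL, provisional=NULL, baseline=100 → 100
item=K: final_score=63 → 63
item=L: final_score=NULL, provisional=NULL, baseline=75 → 75
item=M: final_score=NULL, provisional=NULL, baseline=NULL (all NULL) → NULL
item=N: final_score=37 → 37
item=P: final_score=NULL, provisional=NULL, baseline=NULL (all NULL) → NULL
item=S: final_score=98 → 98
item=U: final_score=NULL, provisional=NULL, baseline=NULL (all NULL) → NULL
item=V: final_score=56 → 56
item=Z: final_score=83 → 83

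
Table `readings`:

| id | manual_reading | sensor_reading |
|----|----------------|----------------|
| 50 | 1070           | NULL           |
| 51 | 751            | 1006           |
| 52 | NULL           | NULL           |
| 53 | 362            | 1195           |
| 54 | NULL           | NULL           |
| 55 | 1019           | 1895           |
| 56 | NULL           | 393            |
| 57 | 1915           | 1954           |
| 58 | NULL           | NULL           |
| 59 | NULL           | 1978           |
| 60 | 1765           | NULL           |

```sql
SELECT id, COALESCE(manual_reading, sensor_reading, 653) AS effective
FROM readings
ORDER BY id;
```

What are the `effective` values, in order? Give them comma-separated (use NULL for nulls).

id=50: manual_reading=1070 → 1070
id=51: manual_reading=751 → 751
id=52: manual_reading=NULL, sensor_reading=NULL, → literal 653 → 653
id=53: manual_reading=362 → 362
id=54: manual_reading=NULL, sensor_reading=NULL, → literal 653 → 653
id=55: manual_reading=1019 → 1019
id=56: manual_reading=NULL, sensor_reading=393 → 393
id=57: manual_reading=1915 → 1915
id=58: manual_reading=NULL, sensor_reading=NULL, → literal 653 → 653
id=59: manual_reading=NULL, sensor_reading=1978 → 1978
id=60: manual_reading=1765 → 1765

1070, 751, 653, 362, 653, 1019, 393, 1915, 653, 1978, 1765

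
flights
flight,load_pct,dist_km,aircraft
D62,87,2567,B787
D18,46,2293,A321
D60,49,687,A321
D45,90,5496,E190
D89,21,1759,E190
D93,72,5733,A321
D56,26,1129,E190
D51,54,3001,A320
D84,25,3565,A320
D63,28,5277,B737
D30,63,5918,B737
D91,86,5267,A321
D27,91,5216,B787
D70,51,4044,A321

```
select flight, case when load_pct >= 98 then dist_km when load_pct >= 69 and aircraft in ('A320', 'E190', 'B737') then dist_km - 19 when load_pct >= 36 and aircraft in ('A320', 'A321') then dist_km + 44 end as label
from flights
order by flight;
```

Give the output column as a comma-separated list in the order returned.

2337, NULL, NULL, 5477, 3045, NULL, 731, NULL, NULL, 4088, NULL, NULL, 5311, 5777

flight=D18: load_pct >= 36 and aircraft in ('A320', 'A321') → 2337
flight=D27: (no match → NULL) → NULL
flight=D30: (no match → NULL) → NULL
flight=D45: load_pct >= 69 and aircraft in ('A320', 'E190', 'B737') → 5477
flight=D51: load_pct >= 36 and aircraft in ('A320', 'A321') → 3045
flight=D56: (no match → NULL) → NULL
flight=D60: load_pct >= 36 and aircraft in ('A320', 'A321') → 731
flight=D62: (no match → NULL) → NULL
flight=D63: (no match → NULL) → NULL
flight=D70: load_pct >= 36 and aircraft in ('A320', 'A321') → 4088
flight=D84: (no match → NULL) → NULL
flight=D89: (no match → NULL) → NULL
flight=D91: load_pct >= 36 and aircraft in ('A320', 'A321') → 5311
flight=D93: load_pct >= 36 and aircraft in ('A320', 'A321') → 5777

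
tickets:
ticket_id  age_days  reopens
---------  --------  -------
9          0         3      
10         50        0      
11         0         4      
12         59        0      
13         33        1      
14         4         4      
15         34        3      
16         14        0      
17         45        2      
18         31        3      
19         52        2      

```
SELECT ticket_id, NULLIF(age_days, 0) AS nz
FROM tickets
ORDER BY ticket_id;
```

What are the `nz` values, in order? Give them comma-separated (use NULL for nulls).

ticket_id=9: age_days=0 vs 0: equal → NULL
ticket_id=10: age_days=50 vs 0: differ → 50
ticket_id=11: age_days=0 vs 0: equal → NULL
ticket_id=12: age_days=59 vs 0: differ → 59
ticket_id=13: age_days=33 vs 0: differ → 33
ticket_id=14: age_days=4 vs 0: differ → 4
ticket_id=15: age_days=34 vs 0: differ → 34
ticket_id=16: age_days=14 vs 0: differ → 14
ticket_id=17: age_days=45 vs 0: differ → 45
ticket_id=18: age_days=31 vs 0: differ → 31
ticket_id=19: age_days=52 vs 0: differ → 52

NULL, 50, NULL, 59, 33, 4, 34, 14, 45, 31, 52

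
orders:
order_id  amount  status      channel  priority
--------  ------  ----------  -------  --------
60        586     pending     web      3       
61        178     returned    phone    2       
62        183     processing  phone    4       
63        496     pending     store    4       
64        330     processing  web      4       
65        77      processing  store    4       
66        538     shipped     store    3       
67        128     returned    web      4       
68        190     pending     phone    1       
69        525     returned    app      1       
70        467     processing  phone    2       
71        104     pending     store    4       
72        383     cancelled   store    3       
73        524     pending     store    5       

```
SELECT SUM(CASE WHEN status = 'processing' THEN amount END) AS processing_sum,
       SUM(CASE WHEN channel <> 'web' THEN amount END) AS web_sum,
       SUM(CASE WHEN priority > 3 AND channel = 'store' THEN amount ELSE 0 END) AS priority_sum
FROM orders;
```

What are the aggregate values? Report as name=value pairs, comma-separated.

[processing_sum: status = 'processing']
order_id=60: ✗
order_id=61: ✗
order_id=62: ✓ → 183
order_id=63: ✗
order_id=64: ✓ → 330
order_id=65: ✓ → 77
order_id=66: ✗
order_id=67: ✗
order_id=68: ✗
order_id=69: ✗
order_id=70: ✓ → 467
order_id=71: ✗
order_id=72: ✗
order_id=73: ✗
processing_sum = 183 + 330 + 77 + 467 = 1057
—
[web_sum: channel <> 'web']
order_id=60: ✗
order_id=61: ✓ → 178
order_id=62: ✓ → 183
order_id=63: ✓ → 496
order_id=64: ✗
order_id=65: ✓ → 77
order_id=66: ✓ → 538
order_id=67: ✗
order_id=68: ✓ → 190
order_id=69: ✓ → 525
order_id=70: ✓ → 467
order_id=71: ✓ → 104
order_id=72: ✓ → 383
order_id=73: ✓ → 524
web_sum = 178 + 183 + 496 + 77 + 538 + 190 + 525 + 467 + 104 + 383 + 524 = 3665
—
[priority_sum: priority > 3 AND channel = 'store']
order_id=60: ✗
order_id=61: ✗
order_id=62: ✗
order_id=63: ✓ → 496
order_id=64: ✗
order_id=65: ✓ → 77
order_id=66: ✗
order_id=67: ✗
order_id=68: ✗
order_id=69: ✗
order_id=70: ✗
order_id=71: ✓ → 104
order_id=72: ✗
order_id=73: ✓ → 524
priority_sum = 496 + 77 + 104 + 524 = 1201

processing_sum=1057, web_sum=3665, priority_sum=1201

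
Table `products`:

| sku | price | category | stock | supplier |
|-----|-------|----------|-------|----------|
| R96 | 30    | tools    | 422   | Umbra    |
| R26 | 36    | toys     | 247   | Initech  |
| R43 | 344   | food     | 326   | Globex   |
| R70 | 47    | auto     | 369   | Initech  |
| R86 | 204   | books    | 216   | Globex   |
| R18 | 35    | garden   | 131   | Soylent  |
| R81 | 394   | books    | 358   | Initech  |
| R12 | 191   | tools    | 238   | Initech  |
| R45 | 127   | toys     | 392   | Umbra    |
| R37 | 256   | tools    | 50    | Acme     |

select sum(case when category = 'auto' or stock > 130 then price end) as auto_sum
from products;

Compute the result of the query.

sku=R96: ✓ → 30
sku=R26: ✓ → 36
sku=R43: ✓ → 344
sku=R70: ✓ → 47
sku=R86: ✓ → 204
sku=R18: ✓ → 35
sku=R81: ✓ → 394
sku=R12: ✓ → 191
sku=R45: ✓ → 127
sku=R37: ✗
auto_sum = 30 + 36 + 344 + 47 + 204 + 35 + 394 + 191 + 127 = 1408

1408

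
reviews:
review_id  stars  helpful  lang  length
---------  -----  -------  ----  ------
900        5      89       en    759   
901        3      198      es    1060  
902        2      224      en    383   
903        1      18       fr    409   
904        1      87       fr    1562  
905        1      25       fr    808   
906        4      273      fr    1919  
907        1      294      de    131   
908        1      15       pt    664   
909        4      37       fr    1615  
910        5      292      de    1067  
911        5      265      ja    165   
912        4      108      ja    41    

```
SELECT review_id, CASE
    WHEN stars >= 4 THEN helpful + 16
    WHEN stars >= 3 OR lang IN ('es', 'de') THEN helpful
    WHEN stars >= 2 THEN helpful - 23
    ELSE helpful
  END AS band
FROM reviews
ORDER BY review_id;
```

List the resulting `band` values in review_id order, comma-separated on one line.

105, 198, 201, 18, 87, 25, 289, 294, 15, 53, 308, 281, 124

review_id=900: stars >= 4 → 105
review_id=901: stars >= 3 OR lang IN ('es', 'de') → 198
review_id=902: stars >= 2 → 201
review_id=903: ELSE → 18
review_id=904: ELSE → 87
review_id=905: ELSE → 25
review_id=906: stars >= 4 → 289
review_id=907: stars >= 3 OR lang IN ('es', 'de') → 294
review_id=908: ELSE → 15
review_id=909: stars >= 4 → 53
review_id=910: stars >= 4 → 308
review_id=911: stars >= 4 → 281
review_id=912: stars >= 4 → 124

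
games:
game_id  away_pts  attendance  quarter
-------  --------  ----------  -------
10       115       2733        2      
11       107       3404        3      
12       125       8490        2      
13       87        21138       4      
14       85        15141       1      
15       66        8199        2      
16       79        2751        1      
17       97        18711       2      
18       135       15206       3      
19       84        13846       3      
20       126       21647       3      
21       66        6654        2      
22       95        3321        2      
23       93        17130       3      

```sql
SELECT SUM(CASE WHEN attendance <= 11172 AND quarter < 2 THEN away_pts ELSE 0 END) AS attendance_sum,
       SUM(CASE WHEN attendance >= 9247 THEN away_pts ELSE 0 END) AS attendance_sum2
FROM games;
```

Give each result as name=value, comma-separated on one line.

attendance_sum=79, attendance_sum2=707

[attendance_sum: attendance <= 11172 AND quarter < 2]
game_id=10: ✗
game_id=11: ✗
game_id=12: ✗
game_id=13: ✗
game_id=14: ✗
game_id=15: ✗
game_id=16: ✓ → 79
game_id=17: ✗
game_id=18: ✗
game_id=19: ✗
game_id=20: ✗
game_id=21: ✗
game_id=22: ✗
game_id=23: ✗
attendance_sum = 79
—
[attendance_sum2: attendance >= 9247]
game_id=10: ✗
game_id=11: ✗
game_id=12: ✗
game_id=13: ✓ → 87
game_id=14: ✓ → 85
game_id=15: ✗
game_id=16: ✗
game_id=17: ✓ → 97
game_id=18: ✓ → 135
game_id=19: ✓ → 84
game_id=20: ✓ → 126
game_id=21: ✗
game_id=22: ✗
game_id=23: ✓ → 93
attendance_sum2 = 87 + 85 + 97 + 135 + 84 + 126 + 93 = 707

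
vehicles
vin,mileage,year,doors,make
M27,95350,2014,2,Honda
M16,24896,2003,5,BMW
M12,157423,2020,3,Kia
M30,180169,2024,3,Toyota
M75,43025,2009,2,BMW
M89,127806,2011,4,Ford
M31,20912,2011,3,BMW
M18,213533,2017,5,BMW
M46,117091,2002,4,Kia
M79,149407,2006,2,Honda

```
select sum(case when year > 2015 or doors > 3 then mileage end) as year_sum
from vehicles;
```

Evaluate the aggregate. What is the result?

vin=M27: ✗
vin=M16: ✓ → 24896
vin=M12: ✓ → 157423
vin=M30: ✓ → 180169
vin=M75: ✗
vin=M89: ✓ → 127806
vin=M31: ✗
vin=M18: ✓ → 213533
vin=M46: ✓ → 117091
vin=M79: ✗
year_sum = 24896 + 157423 + 180169 + 127806 + 213533 + 117091 = 820918

820918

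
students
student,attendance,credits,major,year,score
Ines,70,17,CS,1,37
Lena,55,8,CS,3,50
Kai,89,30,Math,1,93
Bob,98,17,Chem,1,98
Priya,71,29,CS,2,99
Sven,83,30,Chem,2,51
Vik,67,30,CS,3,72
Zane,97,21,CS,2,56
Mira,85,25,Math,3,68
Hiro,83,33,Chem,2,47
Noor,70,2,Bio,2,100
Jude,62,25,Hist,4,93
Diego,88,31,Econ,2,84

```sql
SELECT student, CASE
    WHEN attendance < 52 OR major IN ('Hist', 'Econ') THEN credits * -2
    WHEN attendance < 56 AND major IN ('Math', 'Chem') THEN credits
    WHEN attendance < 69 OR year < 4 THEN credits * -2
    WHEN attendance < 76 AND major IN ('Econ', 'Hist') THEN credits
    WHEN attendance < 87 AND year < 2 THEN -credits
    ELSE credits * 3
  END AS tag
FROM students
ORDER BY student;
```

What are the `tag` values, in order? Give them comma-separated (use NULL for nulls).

-34, -62, -66, -34, -50, -60, -16, -50, -4, -58, -60, -60, -42

student=Bob: attendance < 69 OR year < 4 → -34
student=Diego: attendance < 52 OR major IN ('Hist', 'Econ') → -62
student=Hiro: attendance < 69 OR year < 4 → -66
student=Ines: attendance < 69 OR year < 4 → -34
student=Jude: attendance < 52 OR major IN ('Hist', 'Econ') → -50
student=Kai: attendance < 69 OR year < 4 → -60
student=Lena: attendance < 69 OR year < 4 → -16
student=Mira: attendance < 69 OR year < 4 → -50
student=Noor: attendance < 69 OR year < 4 → -4
student=Priya: attendance < 69 OR year < 4 → -58
student=Sven: attendance < 69 OR year < 4 → -60
student=Vik: attendance < 69 OR year < 4 → -60
student=Zane: attendance < 69 OR year < 4 → -42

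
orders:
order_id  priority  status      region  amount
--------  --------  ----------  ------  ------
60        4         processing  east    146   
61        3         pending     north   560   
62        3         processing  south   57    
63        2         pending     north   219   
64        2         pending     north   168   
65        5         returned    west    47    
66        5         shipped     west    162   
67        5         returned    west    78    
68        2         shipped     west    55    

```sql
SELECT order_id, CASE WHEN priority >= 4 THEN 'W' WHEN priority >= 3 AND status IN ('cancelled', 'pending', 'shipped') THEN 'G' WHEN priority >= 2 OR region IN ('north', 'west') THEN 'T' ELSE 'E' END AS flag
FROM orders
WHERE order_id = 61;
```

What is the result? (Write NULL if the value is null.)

order_id = 61: priority=3, status=pending, region=north, amount=560.
priority >= 4 → false
priority >= 3 AND status IN ('cancelled', 'pending', 'shipped') → true → G

G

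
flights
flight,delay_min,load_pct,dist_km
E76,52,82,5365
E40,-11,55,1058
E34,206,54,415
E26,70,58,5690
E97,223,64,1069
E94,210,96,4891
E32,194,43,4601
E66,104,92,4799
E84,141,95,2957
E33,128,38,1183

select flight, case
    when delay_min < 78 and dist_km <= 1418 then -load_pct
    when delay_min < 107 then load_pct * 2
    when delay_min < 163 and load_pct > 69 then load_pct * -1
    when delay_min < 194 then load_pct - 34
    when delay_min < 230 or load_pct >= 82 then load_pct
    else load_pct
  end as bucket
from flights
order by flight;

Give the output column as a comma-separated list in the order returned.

flight=E26: delay_min < 107 → 116
flight=E32: delay_min < 230 or load_pct >= 82 → 43
flight=E33: delay_min < 194 → 4
flight=E34: delay_min < 230 or load_pct >= 82 → 54
flight=E40: delay_min < 78 and dist_km <= 1418 → -55
flight=E66: delay_min < 107 → 184
flight=E76: delay_min < 107 → 164
flight=E84: delay_min < 163 and load_pct > 69 → -95
flight=E94: delay_min < 230 or load_pct >= 82 → 96
flight=E97: delay_min < 230 or load_pct >= 82 → 64

116, 43, 4, 54, -55, 184, 164, -95, 96, 64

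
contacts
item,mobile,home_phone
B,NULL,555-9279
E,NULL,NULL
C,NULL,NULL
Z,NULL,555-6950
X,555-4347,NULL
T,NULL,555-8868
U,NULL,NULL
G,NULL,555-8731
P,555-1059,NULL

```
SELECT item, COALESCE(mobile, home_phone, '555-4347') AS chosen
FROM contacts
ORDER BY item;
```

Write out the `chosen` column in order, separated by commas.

555-9279, 555-4347, 555-4347, 555-8731, 555-1059, 555-8868, 555-4347, 555-4347, 555-6950

item=B: mobile=NULL, home_phone=555-9279 → 555-9279
item=C: mobile=NULL, home_phone=NULL, → literal 555-4347 → 555-4347
item=E: mobile=NULL, home_phone=NULL, → literal 555-4347 → 555-4347
item=G: mobile=NULL, home_phone=555-8731 → 555-8731
item=P: mobile=555-1059 → 555-1059
item=T: mobile=NULL, home_phone=555-8868 → 555-8868
item=U: mobile=NULL, home_phone=NULL, → literal 555-4347 → 555-4347
item=X: mobile=555-4347 → 555-4347
item=Z: mobile=NULL, home_phone=555-6950 → 555-6950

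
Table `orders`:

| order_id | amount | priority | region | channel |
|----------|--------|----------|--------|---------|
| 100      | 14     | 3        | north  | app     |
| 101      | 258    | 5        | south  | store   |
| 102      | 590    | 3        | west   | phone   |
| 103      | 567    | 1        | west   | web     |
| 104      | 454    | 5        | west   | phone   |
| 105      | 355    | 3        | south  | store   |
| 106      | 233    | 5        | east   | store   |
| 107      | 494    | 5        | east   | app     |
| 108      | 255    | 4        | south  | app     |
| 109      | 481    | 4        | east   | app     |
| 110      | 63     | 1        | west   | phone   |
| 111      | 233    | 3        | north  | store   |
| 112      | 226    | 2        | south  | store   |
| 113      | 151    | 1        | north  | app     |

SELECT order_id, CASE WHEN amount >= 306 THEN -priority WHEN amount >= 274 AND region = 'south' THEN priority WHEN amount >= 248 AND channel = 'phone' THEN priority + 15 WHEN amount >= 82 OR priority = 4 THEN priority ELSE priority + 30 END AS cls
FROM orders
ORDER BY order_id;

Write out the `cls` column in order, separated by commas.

order_id=100: ELSE → 33
order_id=101: amount >= 82 OR priority = 4 → 5
order_id=102: amount >= 306 → -3
order_id=103: amount >= 306 → -1
order_id=104: amount >= 306 → -5
order_id=105: amount >= 306 → -3
order_id=106: amount >= 82 OR priority = 4 → 5
order_id=107: amount >= 306 → -5
order_id=108: amount >= 82 OR priority = 4 → 4
order_id=109: amount >= 306 → -4
order_id=110: ELSE → 31
order_id=111: amount >= 82 OR priority = 4 → 3
order_id=112: amount >= 82 OR priority = 4 → 2
order_id=113: amount >= 82 OR priority = 4 → 1

33, 5, -3, -1, -5, -3, 5, -5, 4, -4, 31, 3, 2, 1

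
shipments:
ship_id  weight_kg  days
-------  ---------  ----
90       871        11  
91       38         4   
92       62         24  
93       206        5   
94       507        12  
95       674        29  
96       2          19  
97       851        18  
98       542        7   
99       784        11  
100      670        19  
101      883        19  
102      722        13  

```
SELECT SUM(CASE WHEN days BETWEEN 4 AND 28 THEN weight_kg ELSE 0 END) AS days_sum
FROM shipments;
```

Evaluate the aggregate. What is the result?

6138

ship_id=90: ✓ → 871
ship_id=91: ✓ → 38
ship_id=92: ✓ → 62
ship_id=93: ✓ → 206
ship_id=94: ✓ → 507
ship_id=95: ✗
ship_id=96: ✓ → 2
ship_id=97: ✓ → 851
ship_id=98: ✓ → 542
ship_id=99: ✓ → 784
ship_id=100: ✓ → 670
ship_id=101: ✓ → 883
ship_id=102: ✓ → 722
days_sum = 871 + 38 + 62 + 206 + 507 + 2 + 851 + 542 + 784 + 670 + 883 + 722 = 6138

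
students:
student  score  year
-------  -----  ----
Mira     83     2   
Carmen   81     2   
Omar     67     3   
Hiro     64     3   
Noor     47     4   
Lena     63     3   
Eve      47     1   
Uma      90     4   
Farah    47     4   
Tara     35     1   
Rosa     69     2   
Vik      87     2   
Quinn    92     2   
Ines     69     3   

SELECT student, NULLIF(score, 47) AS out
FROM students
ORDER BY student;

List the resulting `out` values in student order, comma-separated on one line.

81, NULL, NULL, 64, 69, 63, 83, NULL, 67, 92, 69, 35, 90, 87

student=Carmen: score=81 vs 47: differ → 81
student=Eve: score=47 vs 47: equal → NULL
student=Farah: score=47 vs 47: equal → NULL
student=Hiro: score=64 vs 47: differ → 64
student=Ines: score=69 vs 47: differ → 69
student=Lena: score=63 vs 47: differ → 63
student=Mira: score=83 vs 47: differ → 83
student=Noor: score=47 vs 47: equal → NULL
student=Omar: score=67 vs 47: differ → 67
student=Quinn: score=92 vs 47: differ → 92
student=Rosa: score=69 vs 47: differ → 69
student=Tara: score=35 vs 47: differ → 35
student=Uma: score=90 vs 47: differ → 90
student=Vik: score=87 vs 47: differ → 87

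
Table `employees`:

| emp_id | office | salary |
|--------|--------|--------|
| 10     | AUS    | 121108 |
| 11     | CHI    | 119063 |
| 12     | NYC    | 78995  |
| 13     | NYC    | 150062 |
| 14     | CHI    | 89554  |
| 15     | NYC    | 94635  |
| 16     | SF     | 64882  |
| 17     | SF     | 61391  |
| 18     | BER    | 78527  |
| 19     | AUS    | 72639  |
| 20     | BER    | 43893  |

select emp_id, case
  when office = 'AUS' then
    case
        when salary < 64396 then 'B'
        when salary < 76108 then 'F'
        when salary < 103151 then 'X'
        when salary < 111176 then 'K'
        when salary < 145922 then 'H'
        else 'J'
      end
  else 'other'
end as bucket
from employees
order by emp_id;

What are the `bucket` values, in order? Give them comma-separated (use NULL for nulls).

H, other, other, other, other, other, other, other, other, F, other

emp_id=10: office='AUS' → inner[salary < 145922] → H
emp_id=11: office='CHI' → outer ELSE → other
emp_id=12: office='NYC' → outer ELSE → other
emp_id=13: office='NYC' → outer ELSE → other
emp_id=14: office='CHI' → outer ELSE → other
emp_id=15: office='NYC' → outer ELSE → other
emp_id=16: office='SF' → outer ELSE → other
emp_id=17: office='SF' → outer ELSE → other
emp_id=18: office='BER' → outer ELSE → other
emp_id=19: office='AUS' → inner[salary < 76108] → F
emp_id=20: office='BER' → outer ELSE → other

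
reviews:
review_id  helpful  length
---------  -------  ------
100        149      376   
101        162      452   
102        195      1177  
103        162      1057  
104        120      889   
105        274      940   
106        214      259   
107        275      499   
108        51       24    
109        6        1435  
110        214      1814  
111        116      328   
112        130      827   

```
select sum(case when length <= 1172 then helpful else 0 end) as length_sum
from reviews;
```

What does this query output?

review_id=100: ✓ → 149
review_id=101: ✓ → 162
review_id=102: ✗
review_id=103: ✓ → 162
review_id=104: ✓ → 120
review_id=105: ✓ → 274
review_id=106: ✓ → 214
review_id=107: ✓ → 275
review_id=108: ✓ → 51
review_id=109: ✗
review_id=110: ✗
review_id=111: ✓ → 116
review_id=112: ✓ → 130
length_sum = 149 + 162 + 162 + 120 + 274 + 214 + 275 + 51 + 116 + 130 = 1653

1653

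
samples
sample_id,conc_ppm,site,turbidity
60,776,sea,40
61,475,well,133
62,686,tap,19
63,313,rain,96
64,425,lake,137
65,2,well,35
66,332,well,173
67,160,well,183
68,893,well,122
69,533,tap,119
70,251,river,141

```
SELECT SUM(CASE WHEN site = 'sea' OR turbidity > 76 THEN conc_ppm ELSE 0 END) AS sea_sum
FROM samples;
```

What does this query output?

4158

sample_id=60: ✓ → 776
sample_id=61: ✓ → 475
sample_id=62: ✗
sample_id=63: ✓ → 313
sample_id=64: ✓ → 425
sample_id=65: ✗
sample_id=66: ✓ → 332
sample_id=67: ✓ → 160
sample_id=68: ✓ → 893
sample_id=69: ✓ → 533
sample_id=70: ✓ → 251
sea_sum = 776 + 475 + 313 + 425 + 332 + 160 + 893 + 533 + 251 = 4158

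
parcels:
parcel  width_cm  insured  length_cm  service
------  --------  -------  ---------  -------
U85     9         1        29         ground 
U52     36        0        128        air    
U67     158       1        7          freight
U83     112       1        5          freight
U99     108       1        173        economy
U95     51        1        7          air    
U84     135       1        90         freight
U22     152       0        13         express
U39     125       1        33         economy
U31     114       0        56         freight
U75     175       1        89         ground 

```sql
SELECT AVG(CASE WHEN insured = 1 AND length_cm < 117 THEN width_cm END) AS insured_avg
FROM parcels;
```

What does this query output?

parcel=U85: ✓ → 9
parcel=U52: ✗
parcel=U67: ✓ → 158
parcel=U83: ✓ → 112
parcel=U99: ✗
parcel=U95: ✓ → 51
parcel=U84: ✓ → 135
parcel=U22: ✗
parcel=U39: ✓ → 125
parcel=U31: ✗
parcel=U75: ✓ → 175
insured_avg = (9 + 158 + 112 + 51 + 135 + 125 + 175) / 7 = 109.2857142857

109.2857142857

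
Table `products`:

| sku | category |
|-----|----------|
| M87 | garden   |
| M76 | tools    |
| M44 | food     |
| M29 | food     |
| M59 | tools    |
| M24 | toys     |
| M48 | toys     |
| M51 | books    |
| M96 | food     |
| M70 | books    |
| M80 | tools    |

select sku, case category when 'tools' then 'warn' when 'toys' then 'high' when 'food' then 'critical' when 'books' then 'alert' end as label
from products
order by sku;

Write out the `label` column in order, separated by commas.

sku=M24: category='toys' → high
sku=M29: category='food' → critical
sku=M44: category='food' → critical
sku=M48: category='toys' → high
sku=M51: category='books' → alert
sku=M59: category='tools' → warn
sku=M70: category='books' → alert
sku=M76: category='tools' → warn
sku=M80: category='tools' → warn
sku=M87: (no match → NULL) → NULL
sku=M96: category='food' → critical

high, critical, critical, high, alert, warn, alert, warn, warn, NULL, critical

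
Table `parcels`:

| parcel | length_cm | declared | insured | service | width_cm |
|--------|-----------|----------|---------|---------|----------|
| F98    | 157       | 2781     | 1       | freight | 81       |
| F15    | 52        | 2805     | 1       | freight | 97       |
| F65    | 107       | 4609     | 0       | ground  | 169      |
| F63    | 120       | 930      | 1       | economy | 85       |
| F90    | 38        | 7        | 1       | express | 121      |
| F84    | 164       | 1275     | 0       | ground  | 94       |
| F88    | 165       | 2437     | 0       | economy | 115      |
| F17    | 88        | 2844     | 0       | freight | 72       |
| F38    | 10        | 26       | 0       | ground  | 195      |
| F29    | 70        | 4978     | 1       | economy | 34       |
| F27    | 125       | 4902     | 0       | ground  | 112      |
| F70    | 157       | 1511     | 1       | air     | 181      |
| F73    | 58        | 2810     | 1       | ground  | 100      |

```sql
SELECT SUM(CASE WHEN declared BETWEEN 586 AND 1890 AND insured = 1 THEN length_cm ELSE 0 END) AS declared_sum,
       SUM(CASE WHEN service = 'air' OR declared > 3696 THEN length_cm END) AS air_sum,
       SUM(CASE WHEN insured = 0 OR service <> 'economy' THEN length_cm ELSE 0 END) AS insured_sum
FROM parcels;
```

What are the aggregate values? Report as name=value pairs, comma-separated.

declared_sum=277, air_sum=459, insured_sum=1121

[declared_sum: declared BETWEEN 586 AND 1890 AND insured = 1]
parcel=F98: ✗
parcel=F15: ✗
parcel=F65: ✗
parcel=F63: ✓ → 120
parcel=F90: ✗
parcel=F84: ✗
parcel=F88: ✗
parcel=F17: ✗
parcel=F38: ✗
parcel=F29: ✗
parcel=F27: ✗
parcel=F70: ✓ → 157
parcel=F73: ✗
declared_sum = 120 + 157 = 277
—
[air_sum: service = 'air' OR declared > 3696]
parcel=F98: ✗
parcel=F15: ✗
parcel=F65: ✓ → 107
parcel=F63: ✗
parcel=F90: ✗
parcel=F84: ✗
parcel=F88: ✗
parcel=F17: ✗
parcel=F38: ✗
parcel=F29: ✓ → 70
parcel=F27: ✓ → 125
parcel=F70: ✓ → 157
parcel=F73: ✗
air_sum = 107 + 70 + 125 + 157 = 459
—
[insured_sum: insured = 0 OR service <> 'economy']
parcel=F98: ✓ → 157
parcel=F15: ✓ → 52
parcel=F65: ✓ → 107
parcel=F63: ✗
parcel=F90: ✓ → 38
parcel=F84: ✓ → 164
parcel=F88: ✓ → 165
parcel=F17: ✓ → 88
parcel=F38: ✓ → 10
parcel=F29: ✗
parcel=F27: ✓ → 125
parcel=F70: ✓ → 157
parcel=F73: ✓ → 58
insured_sum = 157 + 52 + 107 + 38 + 164 + 165 + 88 + 10 + 125 + 157 + 58 = 1121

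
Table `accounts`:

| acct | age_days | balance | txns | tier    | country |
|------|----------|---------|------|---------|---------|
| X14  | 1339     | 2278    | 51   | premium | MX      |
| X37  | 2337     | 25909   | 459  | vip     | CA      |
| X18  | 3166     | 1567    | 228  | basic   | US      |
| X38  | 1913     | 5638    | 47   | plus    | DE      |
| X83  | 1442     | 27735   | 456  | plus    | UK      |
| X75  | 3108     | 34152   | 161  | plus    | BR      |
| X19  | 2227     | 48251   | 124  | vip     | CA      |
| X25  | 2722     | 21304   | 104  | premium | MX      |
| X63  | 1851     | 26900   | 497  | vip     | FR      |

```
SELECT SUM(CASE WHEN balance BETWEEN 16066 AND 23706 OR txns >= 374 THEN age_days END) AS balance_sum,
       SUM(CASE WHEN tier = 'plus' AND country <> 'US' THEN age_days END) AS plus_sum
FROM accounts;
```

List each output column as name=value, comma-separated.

balance_sum=8352, plus_sum=6463

[balance_sum: balance BETWEEN 16066 AND 23706 OR txns >= 374]
acct=X14: ✗
acct=X37: ✓ → 2337
acct=X18: ✗
acct=X38: ✗
acct=X83: ✓ → 1442
acct=X75: ✗
acct=X19: ✗
acct=X25: ✓ → 2722
acct=X63: ✓ → 1851
balance_sum = 2337 + 1442 + 2722 + 1851 = 8352
—
[plus_sum: tier = 'plus' AND country <> 'US']
acct=X14: ✗
acct=X37: ✗
acct=X18: ✗
acct=X38: ✓ → 1913
acct=X83: ✓ → 1442
acct=X75: ✓ → 3108
acct=X19: ✗
acct=X25: ✗
acct=X63: ✗
plus_sum = 1913 + 1442 + 3108 = 6463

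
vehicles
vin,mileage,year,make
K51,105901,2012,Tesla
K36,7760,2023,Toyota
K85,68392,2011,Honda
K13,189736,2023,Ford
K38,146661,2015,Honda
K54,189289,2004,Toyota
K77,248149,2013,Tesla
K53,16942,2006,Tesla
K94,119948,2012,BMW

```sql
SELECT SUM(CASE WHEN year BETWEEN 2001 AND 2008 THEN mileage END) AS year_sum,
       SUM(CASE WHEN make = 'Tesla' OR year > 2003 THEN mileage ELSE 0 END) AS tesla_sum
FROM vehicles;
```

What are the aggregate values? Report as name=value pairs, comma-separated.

[year_sum: year BETWEEN 2001 AND 2008]
vin=K51: ✗
vin=K36: ✗
vin=K85: ✗
vin=K13: ✗
vin=K38: ✗
vin=K54: ✓ → 189289
vin=K77: ✗
vin=K53: ✓ → 16942
vin=K94: ✗
year_sum = 189289 + 16942 = 206231
—
[tesla_sum: make = 'Tesla' OR year > 2003]
vin=K51: ✓ → 105901
vin=K36: ✓ → 7760
vin=K85: ✓ → 68392
vin=K13: ✓ → 189736
vin=K38: ✓ → 146661
vin=K54: ✓ → 189289
vin=K77: ✓ → 248149
vin=K53: ✓ → 16942
vin=K94: ✓ → 119948
tesla_sum = 105901 + 7760 + 68392 + 189736 + 146661 + 189289 + 248149 + 16942 + 119948 = 1092778

year_sum=206231, tesla_sum=1092778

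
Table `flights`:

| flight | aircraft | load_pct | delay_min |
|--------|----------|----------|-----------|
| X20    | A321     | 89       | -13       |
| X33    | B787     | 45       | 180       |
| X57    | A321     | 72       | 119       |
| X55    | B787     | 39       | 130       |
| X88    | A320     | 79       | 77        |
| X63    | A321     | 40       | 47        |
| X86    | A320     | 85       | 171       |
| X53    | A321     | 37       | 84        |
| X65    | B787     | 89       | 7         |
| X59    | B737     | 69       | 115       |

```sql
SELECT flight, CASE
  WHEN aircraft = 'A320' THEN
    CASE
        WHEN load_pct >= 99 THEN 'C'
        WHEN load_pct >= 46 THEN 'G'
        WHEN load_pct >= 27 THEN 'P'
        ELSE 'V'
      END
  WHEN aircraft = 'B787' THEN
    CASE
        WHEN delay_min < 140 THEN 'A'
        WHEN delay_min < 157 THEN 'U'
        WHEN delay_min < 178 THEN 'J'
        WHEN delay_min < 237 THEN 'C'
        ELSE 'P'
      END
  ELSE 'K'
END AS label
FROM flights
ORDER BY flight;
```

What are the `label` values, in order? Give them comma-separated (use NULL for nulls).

K, C, K, A, K, K, K, A, G, G

flight=X20: aircraft='A321' → outer ELSE → K
flight=X33: aircraft='B787' → inner[delay_min < 237] → C
flight=X53: aircraft='A321' → outer ELSE → K
flight=X55: aircraft='B787' → inner[delay_min < 140] → A
flight=X57: aircraft='A321' → outer ELSE → K
flight=X59: aircraft='B737' → outer ELSE → K
flight=X63: aircraft='A321' → outer ELSE → K
flight=X65: aircraft='B787' → inner[delay_min < 140] → A
flight=X86: aircraft='A320' → inner[load_pct >= 46] → G
flight=X88: aircraft='A320' → inner[load_pct >= 46] → G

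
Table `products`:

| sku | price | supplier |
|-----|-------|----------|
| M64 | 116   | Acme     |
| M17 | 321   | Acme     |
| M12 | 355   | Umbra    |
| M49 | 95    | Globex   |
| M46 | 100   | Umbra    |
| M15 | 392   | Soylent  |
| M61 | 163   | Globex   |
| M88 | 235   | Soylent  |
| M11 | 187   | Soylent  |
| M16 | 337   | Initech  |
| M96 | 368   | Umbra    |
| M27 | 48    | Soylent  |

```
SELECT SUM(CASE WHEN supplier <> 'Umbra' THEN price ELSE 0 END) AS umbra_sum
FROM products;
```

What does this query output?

sku=M64: ✓ → 116
sku=M17: ✓ → 321
sku=M12: ✗
sku=M49: ✓ → 95
sku=M46: ✗
sku=M15: ✓ → 392
sku=M61: ✓ → 163
sku=M88: ✓ → 235
sku=M11: ✓ → 187
sku=M16: ✓ → 337
sku=M96: ✗
sku=M27: ✓ → 48
umbra_sum = 116 + 321 + 95 + 392 + 163 + 235 + 187 + 337 + 48 = 1894

1894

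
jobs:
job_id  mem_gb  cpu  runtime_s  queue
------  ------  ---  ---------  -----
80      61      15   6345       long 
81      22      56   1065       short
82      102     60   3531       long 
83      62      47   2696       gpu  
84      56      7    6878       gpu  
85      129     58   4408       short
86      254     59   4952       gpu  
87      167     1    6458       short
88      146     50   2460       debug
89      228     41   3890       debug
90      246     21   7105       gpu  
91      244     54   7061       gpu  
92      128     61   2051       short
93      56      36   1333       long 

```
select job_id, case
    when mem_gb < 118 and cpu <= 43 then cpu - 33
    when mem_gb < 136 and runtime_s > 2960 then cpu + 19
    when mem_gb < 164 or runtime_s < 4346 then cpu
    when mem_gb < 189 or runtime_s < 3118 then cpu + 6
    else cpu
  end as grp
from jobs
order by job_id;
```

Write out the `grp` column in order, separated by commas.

job_id=80: mem_gb < 118 and cpu <= 43 → -18
job_id=81: mem_gb < 164 or runtime_s < 4346 → 56
job_id=82: mem_gb < 136 and runtime_s > 2960 → 79
job_id=83: mem_gb < 164 or runtime_s < 4346 → 47
job_id=84: mem_gb < 118 and cpu <= 43 → -26
job_id=85: mem_gb < 136 and runtime_s > 2960 → 77
job_id=86: ELSE → 59
job_id=87: mem_gb < 189 or runtime_s < 3118 → 7
job_id=88: mem_gb < 164 or runtime_s < 4346 → 50
job_id=89: mem_gb < 164 or runtime_s < 4346 → 41
job_id=90: ELSE → 21
job_id=91: ELSE → 54
job_id=92: mem_gb < 164 or runtime_s < 4346 → 61
job_id=93: mem_gb < 118 and cpu <= 43 → 3

-18, 56, 79, 47, -26, 77, 59, 7, 50, 41, 21, 54, 61, 3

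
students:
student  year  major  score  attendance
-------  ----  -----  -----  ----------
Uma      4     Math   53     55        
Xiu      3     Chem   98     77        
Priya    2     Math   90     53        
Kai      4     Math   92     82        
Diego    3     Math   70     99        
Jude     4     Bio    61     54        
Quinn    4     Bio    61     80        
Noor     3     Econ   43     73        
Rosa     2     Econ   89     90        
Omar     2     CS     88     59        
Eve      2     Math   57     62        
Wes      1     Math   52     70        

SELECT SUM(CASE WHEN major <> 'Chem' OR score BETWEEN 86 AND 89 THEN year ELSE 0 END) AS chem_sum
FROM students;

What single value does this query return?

31

student=Uma: ✓ → 4
student=Xiu: ✗
student=Priya: ✓ → 2
student=Kai: ✓ → 4
student=Diego: ✓ → 3
student=Jude: ✓ → 4
student=Quinn: ✓ → 4
student=Noor: ✓ → 3
student=Rosa: ✓ → 2
student=Omar: ✓ → 2
student=Eve: ✓ → 2
student=Wes: ✓ → 1
chem_sum = 4 + 2 + 4 + 3 + 4 + 4 + 3 + 2 + 2 + 2 + 1 = 31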